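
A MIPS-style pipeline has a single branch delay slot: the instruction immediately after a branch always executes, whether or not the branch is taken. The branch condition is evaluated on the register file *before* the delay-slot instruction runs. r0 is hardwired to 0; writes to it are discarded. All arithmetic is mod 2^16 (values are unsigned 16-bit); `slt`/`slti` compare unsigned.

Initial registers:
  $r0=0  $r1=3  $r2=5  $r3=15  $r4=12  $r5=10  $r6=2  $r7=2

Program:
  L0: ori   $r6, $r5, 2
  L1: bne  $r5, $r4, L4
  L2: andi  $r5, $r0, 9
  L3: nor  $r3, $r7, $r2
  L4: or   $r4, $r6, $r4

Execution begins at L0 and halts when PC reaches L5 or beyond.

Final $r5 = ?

0

#0 ori   $r6, $r5, 2 ; 0/3/5/15/12/10/10/2
#1 bne  $r5, $r4, L4 ; 0/3/5/15/12/10/10/2 ; →target
#2 andi  $r5, $r0, 9 ; 0/3/5/15/12/0/10/2
#4 or   $r4, $r6, $r4 ; 0/3/5/15/14/0/10/2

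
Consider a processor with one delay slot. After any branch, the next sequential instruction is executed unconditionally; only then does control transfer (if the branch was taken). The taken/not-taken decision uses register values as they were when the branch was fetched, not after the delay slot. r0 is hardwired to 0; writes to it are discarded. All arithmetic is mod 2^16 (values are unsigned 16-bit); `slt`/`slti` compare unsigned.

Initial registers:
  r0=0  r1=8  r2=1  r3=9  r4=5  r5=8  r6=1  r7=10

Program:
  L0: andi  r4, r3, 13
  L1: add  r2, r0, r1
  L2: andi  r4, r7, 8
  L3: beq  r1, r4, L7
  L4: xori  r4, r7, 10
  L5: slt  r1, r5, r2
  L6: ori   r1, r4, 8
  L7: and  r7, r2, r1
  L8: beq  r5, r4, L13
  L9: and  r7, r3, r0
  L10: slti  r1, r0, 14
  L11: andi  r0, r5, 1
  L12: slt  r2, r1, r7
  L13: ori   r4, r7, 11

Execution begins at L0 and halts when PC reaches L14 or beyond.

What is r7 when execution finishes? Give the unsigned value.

0

  step pc=0: andi  r4, r3, 13  regs=(0,8,1,9,9,8,1,10)
  step pc=1: add  r2, r0, r1  regs=(0,8,8,9,9,8,1,10)
  step pc=2: andi  r4, r7, 8  regs=(0,8,8,9,8,8,1,10)
  step pc=3: beq  r1, r4, L7  cond=T  regs=(0,8,8,9,8,8,1,10)
  step pc=4: xori  r4, r7, 10  regs=(0,8,8,9,0,8,1,10)
  step pc=7: and  r7, r2, r1  regs=(0,8,8,9,0,8,1,8)
  step pc=8: beq  r5, r4, L13  cond=F  regs=(0,8,8,9,0,8,1,8)
  step pc=9: and  r7, r3, r0  regs=(0,8,8,9,0,8,1,0)
  step pc=10: slti  r1, r0, 14  regs=(0,1,8,9,0,8,1,0)
  step pc=11: andi  r0, r5, 1  regs=(0,1,8,9,0,8,1,0)
  step pc=12: slt  r2, r1, r7  regs=(0,1,0,9,0,8,1,0)
  step pc=13: ori   r4, r7, 11  regs=(0,1,0,9,11,8,1,0)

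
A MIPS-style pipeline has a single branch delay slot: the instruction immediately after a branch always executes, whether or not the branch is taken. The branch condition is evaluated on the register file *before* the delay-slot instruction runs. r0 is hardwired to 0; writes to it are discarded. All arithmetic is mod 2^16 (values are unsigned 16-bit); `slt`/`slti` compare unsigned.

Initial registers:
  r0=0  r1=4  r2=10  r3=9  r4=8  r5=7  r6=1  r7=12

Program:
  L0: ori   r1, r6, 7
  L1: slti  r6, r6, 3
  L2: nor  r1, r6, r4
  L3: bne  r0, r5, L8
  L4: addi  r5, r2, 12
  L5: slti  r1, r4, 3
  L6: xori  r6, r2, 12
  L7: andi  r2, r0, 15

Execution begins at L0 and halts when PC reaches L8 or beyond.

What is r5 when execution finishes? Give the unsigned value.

[0] ori   r1, r6, 7  →  {r0:0, r1:7, r2:10, r3:9, r4:8, r5:7, r6:1, r7:12}
[1] slti  r6, r6, 3  →  {r0:0, r1:7, r2:10, r3:9, r4:8, r5:7, r6:1, r7:12}
[2] nor  r1, r6, r4  →  {r0:0, r1:65526, r2:10, r3:9, r4:8, r5:7, r6:1, r7:12}
[3] bne  r0, r5, L8  →  {r0:0, r1:65526, r2:10, r3:9, r4:8, r5:7, r6:1, r7:12}  ⟨branch taken⟩
[4] addi  r5, r2, 12  →  {r0:0, r1:65526, r2:10, r3:9, r4:8, r5:22, r6:1, r7:12}

22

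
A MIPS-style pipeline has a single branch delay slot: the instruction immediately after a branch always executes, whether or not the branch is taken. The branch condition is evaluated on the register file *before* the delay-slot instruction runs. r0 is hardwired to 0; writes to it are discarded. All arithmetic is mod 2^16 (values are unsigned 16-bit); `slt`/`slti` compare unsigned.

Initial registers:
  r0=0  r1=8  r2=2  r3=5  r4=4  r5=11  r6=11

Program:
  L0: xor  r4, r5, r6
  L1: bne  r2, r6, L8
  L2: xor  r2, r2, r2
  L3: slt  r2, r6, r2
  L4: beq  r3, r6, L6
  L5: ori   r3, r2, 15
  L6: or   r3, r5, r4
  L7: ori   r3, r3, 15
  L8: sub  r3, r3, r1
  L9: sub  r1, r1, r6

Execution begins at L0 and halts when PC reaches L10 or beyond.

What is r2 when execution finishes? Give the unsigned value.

PC=0  xor  r4, r5, r6        | r0=0 r1=8 r2=2 r3=5 r4=0 r5=11 r6=11
PC=1  bne  r2, r6, L8        | r0=0 r1=8 r2=2 r3=5 r4=0 r5=11 r6=11  [TAKEN]
PC=2  xor  r2, r2, r2        | r0=0 r1=8 r2=0 r3=5 r4=0 r5=11 r6=11
PC=8  sub  r3, r3, r1        | r0=0 r1=8 r2=0 r3=65533 r4=0 r5=11 r6=11
PC=9  sub  r1, r1, r6        | r0=0 r1=65533 r2=0 r3=65533 r4=0 r5=11 r6=11

0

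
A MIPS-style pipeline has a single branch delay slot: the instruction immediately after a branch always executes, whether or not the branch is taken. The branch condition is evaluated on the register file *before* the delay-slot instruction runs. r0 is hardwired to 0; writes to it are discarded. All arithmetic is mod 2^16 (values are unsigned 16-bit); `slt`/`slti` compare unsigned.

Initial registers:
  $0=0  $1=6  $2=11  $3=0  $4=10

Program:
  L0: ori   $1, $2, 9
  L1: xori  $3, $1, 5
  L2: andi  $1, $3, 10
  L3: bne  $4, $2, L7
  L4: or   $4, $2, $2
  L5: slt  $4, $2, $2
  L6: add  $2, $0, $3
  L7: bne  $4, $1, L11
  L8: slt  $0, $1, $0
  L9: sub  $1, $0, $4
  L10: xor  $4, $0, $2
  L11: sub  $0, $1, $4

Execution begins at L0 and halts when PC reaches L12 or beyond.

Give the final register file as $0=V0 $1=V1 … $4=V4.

$0=0 $1=10 $2=11 $3=14 $4=11

PC=0  ori   $1, $2, 9        | $0=0 $1=11 $2=11 $3=0 $4=10
PC=1  xori  $3, $1, 5        | $0=0 $1=11 $2=11 $3=14 $4=10
PC=2  andi  $1, $3, 10       | $0=0 $1=10 $2=11 $3=14 $4=10
PC=3  bne  $4, $2, L7        | $0=0 $1=10 $2=11 $3=14 $4=10  [TAKEN]
PC=4  or   $4, $2, $2        | $0=0 $1=10 $2=11 $3=14 $4=11
PC=7  bne  $4, $1, L11       | $0=0 $1=10 $2=11 $3=14 $4=11  [TAKEN]
PC=8  slt  $0, $1, $0        | $0=0 $1=10 $2=11 $3=14 $4=11
PC=11 sub  $0, $1, $4        | $0=0 $1=10 $2=11 $3=14 $4=11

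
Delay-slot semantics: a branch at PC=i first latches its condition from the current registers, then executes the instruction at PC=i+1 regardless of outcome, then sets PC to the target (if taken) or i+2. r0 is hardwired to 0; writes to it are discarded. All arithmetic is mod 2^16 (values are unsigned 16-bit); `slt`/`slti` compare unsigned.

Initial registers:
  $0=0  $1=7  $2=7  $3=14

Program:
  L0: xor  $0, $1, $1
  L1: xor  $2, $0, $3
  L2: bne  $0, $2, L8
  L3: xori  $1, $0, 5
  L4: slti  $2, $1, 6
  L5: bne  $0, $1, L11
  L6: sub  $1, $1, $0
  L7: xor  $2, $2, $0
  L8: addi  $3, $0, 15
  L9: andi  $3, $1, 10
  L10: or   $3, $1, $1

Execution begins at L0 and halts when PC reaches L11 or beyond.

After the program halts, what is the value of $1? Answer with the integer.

5

  step pc=0: xor  $0, $1, $1  regs=(0,7,7,14)
  step pc=1: xor  $2, $0, $3  regs=(0,7,14,14)
  step pc=2: bne  $0, $2, L8  cond=T  regs=(0,7,14,14)
  step pc=3: xori  $1, $0, 5  regs=(0,5,14,14)
  step pc=8: addi  $3, $0, 15  regs=(0,5,14,15)
  step pc=9: andi  $3, $1, 10  regs=(0,5,14,0)
  step pc=10: or   $3, $1, $1  regs=(0,5,14,5)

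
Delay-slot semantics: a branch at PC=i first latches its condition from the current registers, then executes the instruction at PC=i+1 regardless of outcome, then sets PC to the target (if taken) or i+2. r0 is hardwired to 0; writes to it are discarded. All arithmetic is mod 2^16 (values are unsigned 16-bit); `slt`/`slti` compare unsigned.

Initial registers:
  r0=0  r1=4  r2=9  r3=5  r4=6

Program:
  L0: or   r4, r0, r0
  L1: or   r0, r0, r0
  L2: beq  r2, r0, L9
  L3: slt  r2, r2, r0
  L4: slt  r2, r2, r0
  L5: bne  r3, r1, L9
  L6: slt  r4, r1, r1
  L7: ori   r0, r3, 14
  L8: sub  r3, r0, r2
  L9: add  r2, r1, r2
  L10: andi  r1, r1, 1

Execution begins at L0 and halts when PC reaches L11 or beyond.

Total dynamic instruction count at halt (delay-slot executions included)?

9

[0] or   r4, r0, r0  →  {r0:0, r1:4, r2:9, r3:5, r4:0}
[1] or   r0, r0, r0  →  {r0:0, r1:4, r2:9, r3:5, r4:0}
[2] beq  r2, r0, L9  →  {r0:0, r1:4, r2:9, r3:5, r4:0}  ⟨branch fallthrough⟩
[3] slt  r2, r2, r0  →  {r0:0, r1:4, r2:0, r3:5, r4:0}
[4] slt  r2, r2, r0  →  {r0:0, r1:4, r2:0, r3:5, r4:0}
[5] bne  r3, r1, L9  →  {r0:0, r1:4, r2:0, r3:5, r4:0}  ⟨branch taken⟩
[6] slt  r4, r1, r1  →  {r0:0, r1:4, r2:0, r3:5, r4:0}
[9] add  r2, r1, r2  →  {r0:0, r1:4, r2:4, r3:5, r4:0}
[10] andi  r1, r1, 1  →  {r0:0, r1:0, r2:4, r3:5, r4:0}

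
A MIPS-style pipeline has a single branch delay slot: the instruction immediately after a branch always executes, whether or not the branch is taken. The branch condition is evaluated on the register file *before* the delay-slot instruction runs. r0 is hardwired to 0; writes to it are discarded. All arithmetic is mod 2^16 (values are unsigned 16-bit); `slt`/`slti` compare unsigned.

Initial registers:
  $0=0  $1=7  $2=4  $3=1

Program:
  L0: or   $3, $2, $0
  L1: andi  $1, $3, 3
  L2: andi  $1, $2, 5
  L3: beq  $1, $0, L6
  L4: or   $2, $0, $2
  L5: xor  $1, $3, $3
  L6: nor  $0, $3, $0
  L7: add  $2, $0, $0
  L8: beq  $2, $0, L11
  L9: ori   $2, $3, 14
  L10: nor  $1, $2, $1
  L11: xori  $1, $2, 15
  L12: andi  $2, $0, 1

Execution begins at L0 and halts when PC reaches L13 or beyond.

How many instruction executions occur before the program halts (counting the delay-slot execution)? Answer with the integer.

12

PC=0  or   $3, $2, $0        | $0=0 $1=7 $2=4 $3=4
PC=1  andi  $1, $3, 3        | $0=0 $1=0 $2=4 $3=4
PC=2  andi  $1, $2, 5        | $0=0 $1=4 $2=4 $3=4
PC=3  beq  $1, $0, L6        | $0=0 $1=4 $2=4 $3=4  [not taken]
PC=4  or   $2, $0, $2        | $0=0 $1=4 $2=4 $3=4
PC=5  xor  $1, $3, $3        | $0=0 $1=0 $2=4 $3=4
PC=6  nor  $0, $3, $0        | $0=0 $1=0 $2=4 $3=4
PC=7  add  $2, $0, $0        | $0=0 $1=0 $2=0 $3=4
PC=8  beq  $2, $0, L11       | $0=0 $1=0 $2=0 $3=4  [TAKEN]
PC=9  ori   $2, $3, 14       | $0=0 $1=0 $2=14 $3=4
PC=11 xori  $1, $2, 15       | $0=0 $1=1 $2=14 $3=4
PC=12 andi  $2, $0, 1        | $0=0 $1=1 $2=0 $3=4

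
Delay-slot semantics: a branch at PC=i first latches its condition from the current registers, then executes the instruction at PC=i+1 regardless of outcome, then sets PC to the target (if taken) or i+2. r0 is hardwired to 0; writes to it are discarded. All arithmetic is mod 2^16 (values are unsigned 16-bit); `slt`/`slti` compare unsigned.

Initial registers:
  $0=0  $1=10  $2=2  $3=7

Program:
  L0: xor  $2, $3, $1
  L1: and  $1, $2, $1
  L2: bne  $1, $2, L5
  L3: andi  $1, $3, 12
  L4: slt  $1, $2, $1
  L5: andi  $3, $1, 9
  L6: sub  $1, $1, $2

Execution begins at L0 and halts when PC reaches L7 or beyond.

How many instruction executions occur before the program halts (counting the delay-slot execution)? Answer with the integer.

6

[0] xor  $2, $3, $1  →  {$0:0, $1:10, $2:13, $3:7}
[1] and  $1, $2, $1  →  {$0:0, $1:8, $2:13, $3:7}
[2] bne  $1, $2, L5  →  {$0:0, $1:8, $2:13, $3:7}  ⟨branch taken⟩
[3] andi  $1, $3, 12  →  {$0:0, $1:4, $2:13, $3:7}
[5] andi  $3, $1, 9  →  {$0:0, $1:4, $2:13, $3:0}
[6] sub  $1, $1, $2  →  {$0:0, $1:65527, $2:13, $3:0}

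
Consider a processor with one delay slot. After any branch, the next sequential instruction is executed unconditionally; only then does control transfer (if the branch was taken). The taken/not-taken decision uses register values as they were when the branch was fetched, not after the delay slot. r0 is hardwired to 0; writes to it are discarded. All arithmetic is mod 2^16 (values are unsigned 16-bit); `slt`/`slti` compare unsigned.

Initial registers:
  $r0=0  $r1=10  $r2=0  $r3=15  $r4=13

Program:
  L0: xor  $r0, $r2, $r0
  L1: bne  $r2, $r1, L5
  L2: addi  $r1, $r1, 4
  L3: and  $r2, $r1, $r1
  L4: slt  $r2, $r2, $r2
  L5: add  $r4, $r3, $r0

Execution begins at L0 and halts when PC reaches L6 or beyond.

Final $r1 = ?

14

PC=0  xor  $r0, $r2, $r0     | $r0=0 $r1=10 $r2=0 $r3=15 $r4=13
PC=1  bne  $r2, $r1, L5      | $r0=0 $r1=10 $r2=0 $r3=15 $r4=13  [TAKEN]
PC=2  addi  $r1, $r1, 4      | $r0=0 $r1=14 $r2=0 $r3=15 $r4=13
PC=5  add  $r4, $r3, $r0     | $r0=0 $r1=14 $r2=0 $r3=15 $r4=15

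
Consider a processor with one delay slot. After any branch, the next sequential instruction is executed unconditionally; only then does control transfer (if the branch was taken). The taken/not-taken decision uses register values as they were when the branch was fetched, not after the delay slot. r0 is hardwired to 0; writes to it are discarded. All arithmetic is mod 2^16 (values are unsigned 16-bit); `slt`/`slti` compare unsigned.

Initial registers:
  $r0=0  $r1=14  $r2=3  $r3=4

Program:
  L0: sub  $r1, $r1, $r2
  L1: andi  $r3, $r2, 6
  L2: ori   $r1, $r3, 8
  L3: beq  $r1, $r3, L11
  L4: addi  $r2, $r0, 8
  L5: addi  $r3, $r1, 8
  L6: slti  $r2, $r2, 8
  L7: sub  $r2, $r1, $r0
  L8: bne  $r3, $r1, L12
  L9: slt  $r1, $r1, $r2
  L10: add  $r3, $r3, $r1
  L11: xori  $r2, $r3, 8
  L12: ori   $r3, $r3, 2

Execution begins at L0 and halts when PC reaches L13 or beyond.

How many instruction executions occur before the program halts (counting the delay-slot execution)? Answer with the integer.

#0 sub  $r1, $r1, $r2 ; 0/11/3/4
#1 andi  $r3, $r2, 6 ; 0/11/3/2
#2 ori   $r1, $r3, 8 ; 0/10/3/2
#3 beq  $r1, $r3, L11 ; 0/10/3/2 ; →fallthru
#4 addi  $r2, $r0, 8 ; 0/10/8/2
#5 addi  $r3, $r1, 8 ; 0/10/8/18
#6 slti  $r2, $r2, 8 ; 0/10/0/18
#7 sub  $r2, $r1, $r0 ; 0/10/10/18
#8 bne  $r3, $r1, L12 ; 0/10/10/18 ; →target
#9 slt  $r1, $r1, $r2 ; 0/0/10/18
#12 ori   $r3, $r3, 2 ; 0/0/10/18

11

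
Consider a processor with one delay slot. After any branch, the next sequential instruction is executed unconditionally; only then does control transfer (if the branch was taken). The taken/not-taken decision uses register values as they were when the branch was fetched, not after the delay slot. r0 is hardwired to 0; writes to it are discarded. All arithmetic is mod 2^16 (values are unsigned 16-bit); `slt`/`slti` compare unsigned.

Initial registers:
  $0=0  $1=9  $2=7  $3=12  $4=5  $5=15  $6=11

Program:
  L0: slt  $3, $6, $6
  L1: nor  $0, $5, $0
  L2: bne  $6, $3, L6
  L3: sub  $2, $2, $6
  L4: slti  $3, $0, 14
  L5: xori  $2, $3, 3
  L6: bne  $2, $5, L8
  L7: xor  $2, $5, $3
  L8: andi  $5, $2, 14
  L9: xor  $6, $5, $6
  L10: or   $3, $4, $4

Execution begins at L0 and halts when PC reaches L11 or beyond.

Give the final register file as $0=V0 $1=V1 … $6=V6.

PC=0  slt  $3, $6, $6        | $0=0 $1=9 $2=7 $3=0 $4=5 $5=15 $6=11
PC=1  nor  $0, $5, $0        | $0=0 $1=9 $2=7 $3=0 $4=5 $5=15 $6=11
PC=2  bne  $6, $3, L6        | $0=0 $1=9 $2=7 $3=0 $4=5 $5=15 $6=11  [TAKEN]
PC=3  sub  $2, $2, $6        | $0=0 $1=9 $2=65532 $3=0 $4=5 $5=15 $6=11
PC=6  bne  $2, $5, L8        | $0=0 $1=9 $2=65532 $3=0 $4=5 $5=15 $6=11  [TAKEN]
PC=7  xor  $2, $5, $3        | $0=0 $1=9 $2=15 $3=0 $4=5 $5=15 $6=11
PC=8  andi  $5, $2, 14       | $0=0 $1=9 $2=15 $3=0 $4=5 $5=14 $6=11
PC=9  xor  $6, $5, $6        | $0=0 $1=9 $2=15 $3=0 $4=5 $5=14 $6=5
PC=10 or   $3, $4, $4        | $0=0 $1=9 $2=15 $3=5 $4=5 $5=14 $6=5

$0=0 $1=9 $2=15 $3=5 $4=5 $5=14 $6=5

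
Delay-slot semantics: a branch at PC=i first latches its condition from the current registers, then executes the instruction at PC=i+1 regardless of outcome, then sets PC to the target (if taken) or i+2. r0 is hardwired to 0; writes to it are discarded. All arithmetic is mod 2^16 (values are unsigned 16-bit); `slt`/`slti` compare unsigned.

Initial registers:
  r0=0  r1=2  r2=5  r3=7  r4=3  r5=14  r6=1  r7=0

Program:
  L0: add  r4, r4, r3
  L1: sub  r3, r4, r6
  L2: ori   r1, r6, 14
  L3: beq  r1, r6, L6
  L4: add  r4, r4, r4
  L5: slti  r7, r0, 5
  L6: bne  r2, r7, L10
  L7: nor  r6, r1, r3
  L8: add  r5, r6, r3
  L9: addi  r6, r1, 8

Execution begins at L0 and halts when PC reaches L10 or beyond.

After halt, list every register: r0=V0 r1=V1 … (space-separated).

#0 add  r4, r4, r3 ; 0/2/5/7/10/14/1/0
#1 sub  r3, r4, r6 ; 0/2/5/9/10/14/1/0
#2 ori   r1, r6, 14 ; 0/15/5/9/10/14/1/0
#3 beq  r1, r6, L6 ; 0/15/5/9/10/14/1/0 ; →fallthru
#4 add  r4, r4, r4 ; 0/15/5/9/20/14/1/0
#5 slti  r7, r0, 5 ; 0/15/5/9/20/14/1/1
#6 bne  r2, r7, L10 ; 0/15/5/9/20/14/1/1 ; →target
#7 nor  r6, r1, r3 ; 0/15/5/9/20/14/65520/1

r0=0 r1=15 r2=5 r3=9 r4=20 r5=14 r6=65520 r7=1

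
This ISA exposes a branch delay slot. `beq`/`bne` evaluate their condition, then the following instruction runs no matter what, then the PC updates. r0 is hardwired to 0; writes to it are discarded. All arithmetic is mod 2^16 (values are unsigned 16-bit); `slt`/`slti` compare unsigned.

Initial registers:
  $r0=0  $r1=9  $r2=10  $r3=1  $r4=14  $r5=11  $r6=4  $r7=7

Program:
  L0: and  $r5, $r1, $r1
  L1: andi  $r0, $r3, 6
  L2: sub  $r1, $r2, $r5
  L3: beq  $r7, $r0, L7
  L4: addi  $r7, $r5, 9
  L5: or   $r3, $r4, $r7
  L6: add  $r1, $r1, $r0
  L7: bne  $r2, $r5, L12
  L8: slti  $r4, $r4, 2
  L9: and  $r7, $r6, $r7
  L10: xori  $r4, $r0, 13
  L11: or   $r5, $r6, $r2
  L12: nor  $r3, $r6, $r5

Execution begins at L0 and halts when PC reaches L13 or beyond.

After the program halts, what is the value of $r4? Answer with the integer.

[0] and  $r5, $r1, $r1  →  {$r0:0, $r1:9, $r2:10, $r3:1, $r4:14, $r5:9, $r6:4, $r7:7}
[1] andi  $r0, $r3, 6  →  {$r0:0, $r1:9, $r2:10, $r3:1, $r4:14, $r5:9, $r6:4, $r7:7}
[2] sub  $r1, $r2, $r5  →  {$r0:0, $r1:1, $r2:10, $r3:1, $r4:14, $r5:9, $r6:4, $r7:7}
[3] beq  $r7, $r0, L7  →  {$r0:0, $r1:1, $r2:10, $r3:1, $r4:14, $r5:9, $r6:4, $r7:7}  ⟨branch fallthrough⟩
[4] addi  $r7, $r5, 9  →  {$r0:0, $r1:1, $r2:10, $r3:1, $r4:14, $r5:9, $r6:4, $r7:18}
[5] or   $r3, $r4, $r7  →  {$r0:0, $r1:1, $r2:10, $r3:30, $r4:14, $r5:9, $r6:4, $r7:18}
[6] add  $r1, $r1, $r0  →  {$r0:0, $r1:1, $r2:10, $r3:30, $r4:14, $r5:9, $r6:4, $r7:18}
[7] bne  $r2, $r5, L12  →  {$r0:0, $r1:1, $r2:10, $r3:30, $r4:14, $r5:9, $r6:4, $r7:18}  ⟨branch taken⟩
[8] slti  $r4, $r4, 2  →  {$r0:0, $r1:1, $r2:10, $r3:30, $r4:0, $r5:9, $r6:4, $r7:18}
[12] nor  $r3, $r6, $r5  →  {$r0:0, $r1:1, $r2:10, $r3:65522, $r4:0, $r5:9, $r6:4, $r7:18}

0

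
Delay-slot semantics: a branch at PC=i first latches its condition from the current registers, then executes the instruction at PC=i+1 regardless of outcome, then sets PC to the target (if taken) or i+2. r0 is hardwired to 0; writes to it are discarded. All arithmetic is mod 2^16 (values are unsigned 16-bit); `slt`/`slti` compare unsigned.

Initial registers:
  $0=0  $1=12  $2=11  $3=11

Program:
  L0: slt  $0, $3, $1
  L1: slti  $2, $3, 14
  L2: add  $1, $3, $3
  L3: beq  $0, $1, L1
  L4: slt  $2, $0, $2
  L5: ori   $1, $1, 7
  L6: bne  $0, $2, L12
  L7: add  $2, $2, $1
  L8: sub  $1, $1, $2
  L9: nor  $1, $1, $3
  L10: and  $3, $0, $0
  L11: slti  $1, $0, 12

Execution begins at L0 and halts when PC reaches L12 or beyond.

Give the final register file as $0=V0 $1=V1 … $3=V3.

$0=0 $1=23 $2=24 $3=11

PC=0  slt  $0, $3, $1        | $0=0 $1=12 $2=11 $3=11
PC=1  slti  $2, $3, 14       | $0=0 $1=12 $2=1 $3=11
PC=2  add  $1, $3, $3        | $0=0 $1=22 $2=1 $3=11
PC=3  beq  $0, $1, L1        | $0=0 $1=22 $2=1 $3=11  [not taken]
PC=4  slt  $2, $0, $2        | $0=0 $1=22 $2=1 $3=11
PC=5  ori   $1, $1, 7        | $0=0 $1=23 $2=1 $3=11
PC=6  bne  $0, $2, L12       | $0=0 $1=23 $2=1 $3=11  [TAKEN]
PC=7  add  $2, $2, $1        | $0=0 $1=23 $2=24 $3=11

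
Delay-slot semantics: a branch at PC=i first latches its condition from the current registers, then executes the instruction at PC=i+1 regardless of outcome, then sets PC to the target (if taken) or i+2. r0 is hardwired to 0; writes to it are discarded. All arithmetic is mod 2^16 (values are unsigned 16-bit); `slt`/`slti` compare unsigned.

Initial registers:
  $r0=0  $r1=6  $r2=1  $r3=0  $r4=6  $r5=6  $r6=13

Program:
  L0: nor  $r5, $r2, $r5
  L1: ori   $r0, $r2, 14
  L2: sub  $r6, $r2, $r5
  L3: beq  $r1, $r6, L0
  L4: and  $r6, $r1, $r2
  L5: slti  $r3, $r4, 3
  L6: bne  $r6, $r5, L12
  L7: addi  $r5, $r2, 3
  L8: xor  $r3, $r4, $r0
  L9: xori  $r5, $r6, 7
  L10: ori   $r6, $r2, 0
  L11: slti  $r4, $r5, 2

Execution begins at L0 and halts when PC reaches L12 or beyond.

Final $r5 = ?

4

#0 nor  $r5, $r2, $r5 ; 0/6/1/0/6/65528/13
#1 ori   $r0, $r2, 14 ; 0/6/1/0/6/65528/13
#2 sub  $r6, $r2, $r5 ; 0/6/1/0/6/65528/9
#3 beq  $r1, $r6, L0 ; 0/6/1/0/6/65528/9 ; →fallthru
#4 and  $r6, $r1, $r2 ; 0/6/1/0/6/65528/0
#5 slti  $r3, $r4, 3 ; 0/6/1/0/6/65528/0
#6 bne  $r6, $r5, L12 ; 0/6/1/0/6/65528/0 ; →target
#7 addi  $r5, $r2, 3 ; 0/6/1/0/6/4/0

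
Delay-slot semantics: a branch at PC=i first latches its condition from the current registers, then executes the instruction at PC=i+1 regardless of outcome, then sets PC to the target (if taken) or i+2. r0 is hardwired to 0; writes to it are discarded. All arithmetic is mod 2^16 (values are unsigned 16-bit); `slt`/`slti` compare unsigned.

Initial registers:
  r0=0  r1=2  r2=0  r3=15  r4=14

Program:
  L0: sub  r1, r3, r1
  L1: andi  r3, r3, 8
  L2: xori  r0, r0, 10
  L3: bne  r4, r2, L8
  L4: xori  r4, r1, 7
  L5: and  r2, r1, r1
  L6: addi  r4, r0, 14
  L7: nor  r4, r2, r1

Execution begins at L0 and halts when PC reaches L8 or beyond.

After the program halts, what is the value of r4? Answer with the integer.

[0] sub  r1, r3, r1  →  {r0:0, r1:13, r2:0, r3:15, r4:14}
[1] andi  r3, r3, 8  →  {r0:0, r1:13, r2:0, r3:8, r4:14}
[2] xori  r0, r0, 10  →  {r0:0, r1:13, r2:0, r3:8, r4:14}
[3] bne  r4, r2, L8  →  {r0:0, r1:13, r2:0, r3:8, r4:14}  ⟨branch taken⟩
[4] xori  r4, r1, 7  →  {r0:0, r1:13, r2:0, r3:8, r4:10}

10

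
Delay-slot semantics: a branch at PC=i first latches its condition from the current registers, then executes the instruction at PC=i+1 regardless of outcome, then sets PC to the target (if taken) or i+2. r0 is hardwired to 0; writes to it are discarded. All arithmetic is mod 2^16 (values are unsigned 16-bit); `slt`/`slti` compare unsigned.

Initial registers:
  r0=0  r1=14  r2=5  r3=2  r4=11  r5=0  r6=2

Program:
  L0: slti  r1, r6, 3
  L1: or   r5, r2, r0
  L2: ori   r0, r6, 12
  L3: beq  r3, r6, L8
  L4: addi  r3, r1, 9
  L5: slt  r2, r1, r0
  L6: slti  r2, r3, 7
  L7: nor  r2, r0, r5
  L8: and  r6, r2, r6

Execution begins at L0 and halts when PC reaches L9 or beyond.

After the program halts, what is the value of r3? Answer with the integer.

  step pc=0: slti  r1, r6, 3  regs=(0,1,5,2,11,0,2)
  step pc=1: or   r5, r2, r0  regs=(0,1,5,2,11,5,2)
  step pc=2: ori   r0, r6, 12  regs=(0,1,5,2,11,5,2)
  step pc=3: beq  r3, r6, L8  cond=T  regs=(0,1,5,2,11,5,2)
  step pc=4: addi  r3, r1, 9  regs=(0,1,5,10,11,5,2)
  step pc=8: and  r6, r2, r6  regs=(0,1,5,10,11,5,0)

10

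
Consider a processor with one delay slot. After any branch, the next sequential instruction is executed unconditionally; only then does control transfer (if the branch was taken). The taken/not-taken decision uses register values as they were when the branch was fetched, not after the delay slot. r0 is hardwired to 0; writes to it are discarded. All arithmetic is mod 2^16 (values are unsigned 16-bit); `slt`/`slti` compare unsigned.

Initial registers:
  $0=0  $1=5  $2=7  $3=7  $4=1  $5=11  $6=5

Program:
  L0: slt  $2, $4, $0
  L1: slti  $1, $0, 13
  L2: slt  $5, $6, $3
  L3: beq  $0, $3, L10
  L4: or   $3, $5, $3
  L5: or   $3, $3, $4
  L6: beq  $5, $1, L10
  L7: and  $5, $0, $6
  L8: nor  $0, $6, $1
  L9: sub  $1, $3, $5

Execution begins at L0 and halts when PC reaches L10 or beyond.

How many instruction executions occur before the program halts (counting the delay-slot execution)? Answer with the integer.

#0 slt  $2, $4, $0 ; 0/5/0/7/1/11/5
#1 slti  $1, $0, 13 ; 0/1/0/7/1/11/5
#2 slt  $5, $6, $3 ; 0/1/0/7/1/1/5
#3 beq  $0, $3, L10 ; 0/1/0/7/1/1/5 ; →fallthru
#4 or   $3, $5, $3 ; 0/1/0/7/1/1/5
#5 or   $3, $3, $4 ; 0/1/0/7/1/1/5
#6 beq  $5, $1, L10 ; 0/1/0/7/1/1/5 ; →target
#7 and  $5, $0, $6 ; 0/1/0/7/1/0/5

8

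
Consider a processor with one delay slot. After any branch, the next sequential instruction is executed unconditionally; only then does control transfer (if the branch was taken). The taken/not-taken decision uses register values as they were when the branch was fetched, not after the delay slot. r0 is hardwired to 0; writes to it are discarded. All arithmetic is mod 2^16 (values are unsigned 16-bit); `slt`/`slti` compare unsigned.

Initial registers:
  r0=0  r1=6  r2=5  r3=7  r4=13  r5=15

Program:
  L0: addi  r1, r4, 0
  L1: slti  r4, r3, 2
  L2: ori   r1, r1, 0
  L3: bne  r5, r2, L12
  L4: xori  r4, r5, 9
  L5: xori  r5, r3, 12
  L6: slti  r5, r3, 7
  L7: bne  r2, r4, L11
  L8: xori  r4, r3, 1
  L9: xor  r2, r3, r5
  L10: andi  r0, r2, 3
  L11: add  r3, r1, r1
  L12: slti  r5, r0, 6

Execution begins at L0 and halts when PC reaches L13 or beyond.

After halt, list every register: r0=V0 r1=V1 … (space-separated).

r0=0 r1=13 r2=5 r3=7 r4=6 r5=1

[0] addi  r1, r4, 0  →  {r0:0, r1:13, r2:5, r3:7, r4:13, r5:15}
[1] slti  r4, r3, 2  →  {r0:0, r1:13, r2:5, r3:7, r4:0, r5:15}
[2] ori   r1, r1, 0  →  {r0:0, r1:13, r2:5, r3:7, r4:0, r5:15}
[3] bne  r5, r2, L12  →  {r0:0, r1:13, r2:5, r3:7, r4:0, r5:15}  ⟨branch taken⟩
[4] xori  r4, r5, 9  →  {r0:0, r1:13, r2:5, r3:7, r4:6, r5:15}
[12] slti  r5, r0, 6  →  {r0:0, r1:13, r2:5, r3:7, r4:6, r5:1}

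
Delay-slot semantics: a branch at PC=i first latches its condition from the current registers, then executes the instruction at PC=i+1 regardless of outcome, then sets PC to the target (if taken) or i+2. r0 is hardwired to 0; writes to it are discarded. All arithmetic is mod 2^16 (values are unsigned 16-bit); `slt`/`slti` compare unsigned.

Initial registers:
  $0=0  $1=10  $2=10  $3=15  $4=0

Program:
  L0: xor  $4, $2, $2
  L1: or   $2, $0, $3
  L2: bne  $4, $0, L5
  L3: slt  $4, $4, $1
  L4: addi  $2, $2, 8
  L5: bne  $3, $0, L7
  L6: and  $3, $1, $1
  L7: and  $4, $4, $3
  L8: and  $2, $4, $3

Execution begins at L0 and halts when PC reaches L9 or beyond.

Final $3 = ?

10

PC=0  xor  $4, $2, $2        | $0=0 $1=10 $2=10 $3=15 $4=0
PC=1  or   $2, $0, $3        | $0=0 $1=10 $2=15 $3=15 $4=0
PC=2  bne  $4, $0, L5        | $0=0 $1=10 $2=15 $3=15 $4=0  [not taken]
PC=3  slt  $4, $4, $1        | $0=0 $1=10 $2=15 $3=15 $4=1
PC=4  addi  $2, $2, 8        | $0=0 $1=10 $2=23 $3=15 $4=1
PC=5  bne  $3, $0, L7        | $0=0 $1=10 $2=23 $3=15 $4=1  [TAKEN]
PC=6  and  $3, $1, $1        | $0=0 $1=10 $2=23 $3=10 $4=1
PC=7  and  $4, $4, $3        | $0=0 $1=10 $2=23 $3=10 $4=0
PC=8  and  $2, $4, $3        | $0=0 $1=10 $2=0 $3=10 $4=0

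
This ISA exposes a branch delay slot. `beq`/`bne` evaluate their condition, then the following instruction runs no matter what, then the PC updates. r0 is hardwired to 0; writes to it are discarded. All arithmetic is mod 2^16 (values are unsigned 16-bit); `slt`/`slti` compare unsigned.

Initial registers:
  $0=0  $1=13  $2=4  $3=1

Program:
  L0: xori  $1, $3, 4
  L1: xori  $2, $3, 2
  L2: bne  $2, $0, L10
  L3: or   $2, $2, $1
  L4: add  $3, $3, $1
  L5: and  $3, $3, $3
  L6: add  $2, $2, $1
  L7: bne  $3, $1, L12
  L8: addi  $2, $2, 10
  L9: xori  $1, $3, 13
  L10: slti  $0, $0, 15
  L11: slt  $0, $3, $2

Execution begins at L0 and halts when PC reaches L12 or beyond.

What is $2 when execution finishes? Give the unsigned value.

PC=0  xori  $1, $3, 4        | $0=0 $1=5 $2=4 $3=1
PC=1  xori  $2, $3, 2        | $0=0 $1=5 $2=3 $3=1
PC=2  bne  $2, $0, L10       | $0=0 $1=5 $2=3 $3=1  [TAKEN]
PC=3  or   $2, $2, $1        | $0=0 $1=5 $2=7 $3=1
PC=10 slti  $0, $0, 15       | $0=0 $1=5 $2=7 $3=1
PC=11 slt  $0, $3, $2        | $0=0 $1=5 $2=7 $3=1

7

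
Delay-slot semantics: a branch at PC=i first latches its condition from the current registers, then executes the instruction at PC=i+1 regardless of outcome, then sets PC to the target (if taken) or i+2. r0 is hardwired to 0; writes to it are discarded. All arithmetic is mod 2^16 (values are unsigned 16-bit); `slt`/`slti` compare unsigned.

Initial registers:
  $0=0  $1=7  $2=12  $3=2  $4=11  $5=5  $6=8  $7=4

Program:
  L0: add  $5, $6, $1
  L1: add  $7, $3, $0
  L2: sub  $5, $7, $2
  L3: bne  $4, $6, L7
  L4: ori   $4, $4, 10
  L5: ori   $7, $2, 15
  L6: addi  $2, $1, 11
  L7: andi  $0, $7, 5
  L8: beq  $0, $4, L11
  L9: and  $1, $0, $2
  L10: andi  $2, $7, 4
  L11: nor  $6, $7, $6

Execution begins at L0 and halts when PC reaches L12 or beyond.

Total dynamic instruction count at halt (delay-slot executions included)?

10

#0 add  $5, $6, $1 ; 0/7/12/2/11/15/8/4
#1 add  $7, $3, $0 ; 0/7/12/2/11/15/8/2
#2 sub  $5, $7, $2 ; 0/7/12/2/11/65526/8/2
#3 bne  $4, $6, L7 ; 0/7/12/2/11/65526/8/2 ; →target
#4 ori   $4, $4, 10 ; 0/7/12/2/11/65526/8/2
#7 andi  $0, $7, 5 ; 0/7/12/2/11/65526/8/2
#8 beq  $0, $4, L11 ; 0/7/12/2/11/65526/8/2 ; →fallthru
#9 and  $1, $0, $2 ; 0/0/12/2/11/65526/8/2
#10 andi  $2, $7, 4 ; 0/0/0/2/11/65526/8/2
#11 nor  $6, $7, $6 ; 0/0/0/2/11/65526/65525/2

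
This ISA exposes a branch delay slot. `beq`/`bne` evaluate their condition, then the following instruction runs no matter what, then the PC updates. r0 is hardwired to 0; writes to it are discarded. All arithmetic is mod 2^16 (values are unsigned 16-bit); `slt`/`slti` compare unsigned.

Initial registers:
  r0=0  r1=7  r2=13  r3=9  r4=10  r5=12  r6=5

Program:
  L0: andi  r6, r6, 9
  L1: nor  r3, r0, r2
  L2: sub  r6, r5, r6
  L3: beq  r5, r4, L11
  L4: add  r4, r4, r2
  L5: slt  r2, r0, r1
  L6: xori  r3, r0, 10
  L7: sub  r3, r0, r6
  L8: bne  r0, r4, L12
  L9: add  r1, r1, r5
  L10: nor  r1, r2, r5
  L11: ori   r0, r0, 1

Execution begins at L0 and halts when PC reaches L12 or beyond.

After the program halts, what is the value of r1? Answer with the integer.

PC=0  andi  r6, r6, 9        | r0=0 r1=7 r2=13 r3=9 r4=10 r5=12 r6=1
PC=1  nor  r3, r0, r2        | r0=0 r1=7 r2=13 r3=65522 r4=10 r5=12 r6=1
PC=2  sub  r6, r5, r6        | r0=0 r1=7 r2=13 r3=65522 r4=10 r5=12 r6=11
PC=3  beq  r5, r4, L11       | r0=0 r1=7 r2=13 r3=65522 r4=10 r5=12 r6=11  [not taken]
PC=4  add  r4, r4, r2        | r0=0 r1=7 r2=13 r3=65522 r4=23 r5=12 r6=11
PC=5  slt  r2, r0, r1        | r0=0 r1=7 r2=1 r3=65522 r4=23 r5=12 r6=11
PC=6  xori  r3, r0, 10       | r0=0 r1=7 r2=1 r3=10 r4=23 r5=12 r6=11
PC=7  sub  r3, r0, r6        | r0=0 r1=7 r2=1 r3=65525 r4=23 r5=12 r6=11
PC=8  bne  r0, r4, L12       | r0=0 r1=7 r2=1 r3=65525 r4=23 r5=12 r6=11  [TAKEN]
PC=9  add  r1, r1, r5        | r0=0 r1=19 r2=1 r3=65525 r4=23 r5=12 r6=11

19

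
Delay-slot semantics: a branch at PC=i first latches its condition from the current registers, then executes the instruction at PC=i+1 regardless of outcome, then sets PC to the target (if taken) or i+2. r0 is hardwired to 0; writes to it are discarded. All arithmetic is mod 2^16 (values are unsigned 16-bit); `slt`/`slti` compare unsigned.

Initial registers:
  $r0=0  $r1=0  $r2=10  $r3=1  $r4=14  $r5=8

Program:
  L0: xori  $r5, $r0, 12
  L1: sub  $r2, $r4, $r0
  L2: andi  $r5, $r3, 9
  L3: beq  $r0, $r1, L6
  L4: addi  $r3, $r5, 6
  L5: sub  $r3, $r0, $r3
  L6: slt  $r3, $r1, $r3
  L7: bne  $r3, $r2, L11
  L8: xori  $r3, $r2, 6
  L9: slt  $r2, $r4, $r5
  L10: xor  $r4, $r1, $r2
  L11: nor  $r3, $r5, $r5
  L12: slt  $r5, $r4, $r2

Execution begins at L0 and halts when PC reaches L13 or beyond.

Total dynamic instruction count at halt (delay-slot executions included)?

  step pc=0: xori  $r5, $r0, 12  regs=(0,0,10,1,14,12)
  step pc=1: sub  $r2, $r4, $r0  regs=(0,0,14,1,14,12)
  step pc=2: andi  $r5, $r3, 9  regs=(0,0,14,1,14,1)
  step pc=3: beq  $r0, $r1, L6  cond=T  regs=(0,0,14,1,14,1)
  step pc=4: addi  $r3, $r5, 6  regs=(0,0,14,7,14,1)
  step pc=6: slt  $r3, $r1, $r3  regs=(0,0,14,1,14,1)
  step pc=7: bne  $r3, $r2, L11  cond=T  regs=(0,0,14,1,14,1)
  step pc=8: xori  $r3, $r2, 6  regs=(0,0,14,8,14,1)
  step pc=11: nor  $r3, $r5, $r5  regs=(0,0,14,65534,14,1)
  step pc=12: slt  $r5, $r4, $r2  regs=(0,0,14,65534,14,0)

10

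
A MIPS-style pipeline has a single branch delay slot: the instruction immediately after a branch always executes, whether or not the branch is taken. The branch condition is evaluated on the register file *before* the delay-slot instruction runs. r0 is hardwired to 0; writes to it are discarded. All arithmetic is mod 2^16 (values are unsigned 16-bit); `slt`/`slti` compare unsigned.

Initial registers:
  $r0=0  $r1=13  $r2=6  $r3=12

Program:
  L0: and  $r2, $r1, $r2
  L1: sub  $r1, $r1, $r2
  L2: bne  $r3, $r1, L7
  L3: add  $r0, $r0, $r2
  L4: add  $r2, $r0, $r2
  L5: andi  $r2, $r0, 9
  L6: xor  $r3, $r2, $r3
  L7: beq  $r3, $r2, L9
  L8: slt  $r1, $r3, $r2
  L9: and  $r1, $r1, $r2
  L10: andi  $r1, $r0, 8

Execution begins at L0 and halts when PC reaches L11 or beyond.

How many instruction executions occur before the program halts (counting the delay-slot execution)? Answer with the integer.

PC=0  and  $r2, $r1, $r2     | $r0=0 $r1=13 $r2=4 $r3=12
PC=1  sub  $r1, $r1, $r2     | $r0=0 $r1=9 $r2=4 $r3=12
PC=2  bne  $r3, $r1, L7      | $r0=0 $r1=9 $r2=4 $r3=12  [TAKEN]
PC=3  add  $r0, $r0, $r2     | $r0=0 $r1=9 $r2=4 $r3=12
PC=7  beq  $r3, $r2, L9      | $r0=0 $r1=9 $r2=4 $r3=12  [not taken]
PC=8  slt  $r1, $r3, $r2     | $r0=0 $r1=0 $r2=4 $r3=12
PC=9  and  $r1, $r1, $r2     | $r0=0 $r1=0 $r2=4 $r3=12
PC=10 andi  $r1, $r0, 8      | $r0=0 $r1=0 $r2=4 $r3=12

8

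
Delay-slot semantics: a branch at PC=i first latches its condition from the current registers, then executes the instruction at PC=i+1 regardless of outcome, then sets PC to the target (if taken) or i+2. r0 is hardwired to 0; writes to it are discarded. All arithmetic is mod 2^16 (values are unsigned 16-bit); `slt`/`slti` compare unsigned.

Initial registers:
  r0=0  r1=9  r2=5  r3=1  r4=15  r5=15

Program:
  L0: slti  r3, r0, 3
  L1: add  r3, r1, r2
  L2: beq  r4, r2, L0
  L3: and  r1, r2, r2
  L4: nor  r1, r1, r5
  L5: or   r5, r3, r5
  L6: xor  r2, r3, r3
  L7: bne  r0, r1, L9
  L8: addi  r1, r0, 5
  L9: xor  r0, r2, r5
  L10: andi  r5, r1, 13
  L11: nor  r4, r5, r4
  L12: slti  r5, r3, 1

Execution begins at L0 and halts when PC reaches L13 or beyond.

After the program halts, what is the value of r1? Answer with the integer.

5

PC=0  slti  r3, r0, 3        | r0=0 r1=9 r2=5 r3=1 r4=15 r5=15
PC=1  add  r3, r1, r2        | r0=0 r1=9 r2=5 r3=14 r4=15 r5=15
PC=2  beq  r4, r2, L0        | r0=0 r1=9 r2=5 r3=14 r4=15 r5=15  [not taken]
PC=3  and  r1, r2, r2        | r0=0 r1=5 r2=5 r3=14 r4=15 r5=15
PC=4  nor  r1, r1, r5        | r0=0 r1=65520 r2=5 r3=14 r4=15 r5=15
PC=5  or   r5, r3, r5        | r0=0 r1=65520 r2=5 r3=14 r4=15 r5=15
PC=6  xor  r2, r3, r3        | r0=0 r1=65520 r2=0 r3=14 r4=15 r5=15
PC=7  bne  r0, r1, L9        | r0=0 r1=65520 r2=0 r3=14 r4=15 r5=15  [TAKEN]
PC=8  addi  r1, r0, 5        | r0=0 r1=5 r2=0 r3=14 r4=15 r5=15
PC=9  xor  r0, r2, r5        | r0=0 r1=5 r2=0 r3=14 r4=15 r5=15
PC=10 andi  r5, r1, 13       | r0=0 r1=5 r2=0 r3=14 r4=15 r5=5
PC=11 nor  r4, r5, r4        | r0=0 r1=5 r2=0 r3=14 r4=65520 r5=5
PC=12 slti  r5, r3, 1        | r0=0 r1=5 r2=0 r3=14 r4=65520 r5=0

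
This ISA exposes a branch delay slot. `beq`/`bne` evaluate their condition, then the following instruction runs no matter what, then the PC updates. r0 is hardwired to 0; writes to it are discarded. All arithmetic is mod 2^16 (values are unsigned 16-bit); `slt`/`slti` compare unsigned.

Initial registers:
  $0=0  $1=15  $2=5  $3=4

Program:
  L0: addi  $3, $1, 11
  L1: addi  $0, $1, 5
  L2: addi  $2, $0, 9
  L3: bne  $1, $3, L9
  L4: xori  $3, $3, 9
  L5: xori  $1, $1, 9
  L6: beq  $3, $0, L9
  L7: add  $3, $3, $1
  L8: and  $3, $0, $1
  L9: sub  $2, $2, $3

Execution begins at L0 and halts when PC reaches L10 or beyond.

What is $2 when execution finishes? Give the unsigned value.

PC=0  addi  $3, $1, 11       | $0=0 $1=15 $2=5 $3=26
PC=1  addi  $0, $1, 5        | $0=0 $1=15 $2=5 $3=26
PC=2  addi  $2, $0, 9        | $0=0 $1=15 $2=9 $3=26
PC=3  bne  $1, $3, L9        | $0=0 $1=15 $2=9 $3=26  [TAKEN]
PC=4  xori  $3, $3, 9        | $0=0 $1=15 $2=9 $3=19
PC=9  sub  $2, $2, $3        | $0=0 $1=15 $2=65526 $3=19

65526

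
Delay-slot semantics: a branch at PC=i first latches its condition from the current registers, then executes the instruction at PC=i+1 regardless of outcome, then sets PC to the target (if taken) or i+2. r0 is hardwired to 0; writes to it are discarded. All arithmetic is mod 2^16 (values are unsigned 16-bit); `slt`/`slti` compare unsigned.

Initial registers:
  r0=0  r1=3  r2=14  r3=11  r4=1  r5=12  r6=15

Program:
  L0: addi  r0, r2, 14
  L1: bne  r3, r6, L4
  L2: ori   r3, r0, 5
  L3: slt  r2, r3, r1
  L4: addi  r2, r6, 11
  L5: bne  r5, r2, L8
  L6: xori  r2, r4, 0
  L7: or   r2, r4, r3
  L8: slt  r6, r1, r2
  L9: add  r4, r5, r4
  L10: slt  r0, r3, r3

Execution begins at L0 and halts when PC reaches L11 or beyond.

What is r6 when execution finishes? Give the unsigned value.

0

PC=0  addi  r0, r2, 14       | r0=0 r1=3 r2=14 r3=11 r4=1 r5=12 r6=15
PC=1  bne  r3, r6, L4        | r0=0 r1=3 r2=14 r3=11 r4=1 r5=12 r6=15  [TAKEN]
PC=2  ori   r3, r0, 5        | r0=0 r1=3 r2=14 r3=5 r4=1 r5=12 r6=15
PC=4  addi  r2, r6, 11       | r0=0 r1=3 r2=26 r3=5 r4=1 r5=12 r6=15
PC=5  bne  r5, r2, L8        | r0=0 r1=3 r2=26 r3=5 r4=1 r5=12 r6=15  [TAKEN]
PC=6  xori  r2, r4, 0        | r0=0 r1=3 r2=1 r3=5 r4=1 r5=12 r6=15
PC=8  slt  r6, r1, r2        | r0=0 r1=3 r2=1 r3=5 r4=1 r5=12 r6=0
PC=9  add  r4, r5, r4        | r0=0 r1=3 r2=1 r3=5 r4=13 r5=12 r6=0
PC=10 slt  r0, r3, r3        | r0=0 r1=3 r2=1 r3=5 r4=13 r5=12 r6=0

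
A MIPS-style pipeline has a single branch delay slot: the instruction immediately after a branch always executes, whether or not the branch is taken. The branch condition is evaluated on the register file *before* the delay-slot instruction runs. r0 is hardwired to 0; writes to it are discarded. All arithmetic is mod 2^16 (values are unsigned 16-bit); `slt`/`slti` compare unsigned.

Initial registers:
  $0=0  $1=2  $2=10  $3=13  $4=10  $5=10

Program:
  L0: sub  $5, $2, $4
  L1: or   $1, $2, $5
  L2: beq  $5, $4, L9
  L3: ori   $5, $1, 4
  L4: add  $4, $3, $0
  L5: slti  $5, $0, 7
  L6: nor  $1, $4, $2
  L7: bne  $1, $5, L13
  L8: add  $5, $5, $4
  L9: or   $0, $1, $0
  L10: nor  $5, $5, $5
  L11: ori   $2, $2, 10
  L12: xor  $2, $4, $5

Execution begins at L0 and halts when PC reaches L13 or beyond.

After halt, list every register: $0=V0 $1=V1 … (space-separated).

$0=0 $1=65520 $2=10 $3=13 $4=13 $5=14

  step pc=0: sub  $5, $2, $4  regs=(0,2,10,13,10,0)
  step pc=1: or   $1, $2, $5  regs=(0,10,10,13,10,0)
  step pc=2: beq  $5, $4, L9  cond=F  regs=(0,10,10,13,10,0)
  step pc=3: ori   $5, $1, 4  regs=(0,10,10,13,10,14)
  step pc=4: add  $4, $3, $0  regs=(0,10,10,13,13,14)
  step pc=5: slti  $5, $0, 7  regs=(0,10,10,13,13,1)
  step pc=6: nor  $1, $4, $2  regs=(0,65520,10,13,13,1)
  step pc=7: bne  $1, $5, L13  cond=T  regs=(0,65520,10,13,13,1)
  step pc=8: add  $5, $5, $4  regs=(0,65520,10,13,13,14)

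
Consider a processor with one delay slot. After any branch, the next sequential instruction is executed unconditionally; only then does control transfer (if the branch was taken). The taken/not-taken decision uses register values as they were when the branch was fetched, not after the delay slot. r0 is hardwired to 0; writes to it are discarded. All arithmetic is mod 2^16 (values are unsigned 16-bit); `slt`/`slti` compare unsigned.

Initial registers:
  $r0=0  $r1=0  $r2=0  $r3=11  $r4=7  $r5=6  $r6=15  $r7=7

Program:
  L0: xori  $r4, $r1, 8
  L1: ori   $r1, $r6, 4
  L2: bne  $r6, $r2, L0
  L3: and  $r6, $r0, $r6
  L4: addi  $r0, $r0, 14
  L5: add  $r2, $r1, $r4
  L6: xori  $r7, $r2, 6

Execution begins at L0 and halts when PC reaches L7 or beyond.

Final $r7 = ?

13

  step pc=0: xori  $r4, $r1, 8  regs=(0,0,0,11,8,6,15,7)
  step pc=1: ori   $r1, $r6, 4  regs=(0,15,0,11,8,6,15,7)
  step pc=2: bne  $r6, $r2, L0  cond=T  regs=(0,15,0,11,8,6,15,7)
  step pc=3: and  $r6, $r0, $r6  regs=(0,15,0,11,8,6,0,7)
  step pc=0: xori  $r4, $r1, 8  regs=(0,15,0,11,7,6,0,7)
  step pc=1: ori   $r1, $r6, 4  regs=(0,4,0,11,7,6,0,7)
  step pc=2: bne  $r6, $r2, L0  cond=F  regs=(0,4,0,11,7,6,0,7)
  step pc=3: and  $r6, $r0, $r6  regs=(0,4,0,11,7,6,0,7)
  step pc=4: addi  $r0, $r0, 14  regs=(0,4,0,11,7,6,0,7)
  step pc=5: add  $r2, $r1, $r4  regs=(0,4,11,11,7,6,0,7)
  step pc=6: xori  $r7, $r2, 6  regs=(0,4,11,11,7,6,0,13)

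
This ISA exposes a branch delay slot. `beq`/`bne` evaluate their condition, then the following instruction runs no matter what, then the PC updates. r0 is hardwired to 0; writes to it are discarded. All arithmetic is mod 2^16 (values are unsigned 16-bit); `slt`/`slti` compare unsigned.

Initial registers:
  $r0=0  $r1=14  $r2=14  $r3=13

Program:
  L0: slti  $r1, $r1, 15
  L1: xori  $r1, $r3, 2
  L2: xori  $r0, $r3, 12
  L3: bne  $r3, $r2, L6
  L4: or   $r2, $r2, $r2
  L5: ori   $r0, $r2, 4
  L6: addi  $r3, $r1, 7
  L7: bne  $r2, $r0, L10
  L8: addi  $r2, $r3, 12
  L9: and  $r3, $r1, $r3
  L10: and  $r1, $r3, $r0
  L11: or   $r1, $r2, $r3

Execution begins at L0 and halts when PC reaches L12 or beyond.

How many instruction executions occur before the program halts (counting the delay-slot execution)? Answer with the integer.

PC=0  slti  $r1, $r1, 15     | $r0=0 $r1=1 $r2=14 $r3=13
PC=1  xori  $r1, $r3, 2      | $r0=0 $r1=15 $r2=14 $r3=13
PC=2  xori  $r0, $r3, 12     | $r0=0 $r1=15 $r2=14 $r3=13
PC=3  bne  $r3, $r2, L6      | $r0=0 $r1=15 $r2=14 $r3=13  [TAKEN]
PC=4  or   $r2, $r2, $r2     | $r0=0 $r1=15 $r2=14 $r3=13
PC=6  addi  $r3, $r1, 7      | $r0=0 $r1=15 $r2=14 $r3=22
PC=7  bne  $r2, $r0, L10     | $r0=0 $r1=15 $r2=14 $r3=22  [TAKEN]
PC=8  addi  $r2, $r3, 12     | $r0=0 $r1=15 $r2=34 $r3=22
PC=10 and  $r1, $r3, $r0     | $r0=0 $r1=0 $r2=34 $r3=22
PC=11 or   $r1, $r2, $r3     | $r0=0 $r1=54 $r2=34 $r3=22

10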